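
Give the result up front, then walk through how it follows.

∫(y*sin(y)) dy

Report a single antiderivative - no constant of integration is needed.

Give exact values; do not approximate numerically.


The answer is -y*cos(y) + sin(y).
Step 1. Integrate ∫(y*sin(y)) dy by parts with u = y, dv = (sin(y)) dy, so v = -cos(y): now -y*cos(y) + ∫(cos(y)) dy.
Step 2. Evaluate the standard form: now -y*cos(y) + sin(y).
Answer: -y*cos(y) + sin(y).


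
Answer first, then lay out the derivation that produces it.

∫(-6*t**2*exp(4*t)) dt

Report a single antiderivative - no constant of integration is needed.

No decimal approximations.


The answer is -3*t**2*exp(4*t)/2 + 3*t*exp(4*t)/4 - 3*exp(4*t)/16.
Step 1. Integrate ∫(-6*t**2*exp(4*t)) dt by parts with u = t**2, dv = (-6*exp(4*t)) dt, so v = -3*exp(4*t)/2: now -3*t**2*exp(4*t)/2 + ∫(3*t*exp(4*t)) dt.
Step 2. Integrate ∫(3*t*exp(4*t)) dt by parts with u = t, dv = (3*exp(4*t)) dt, so v = 3*exp(4*t)/4: now -3*t**2*exp(4*t)/2 + 3*t*exp(4*t)/4 + ∫(-3*exp(4*t)/4) dt.
Step 3. Evaluate the standard form: now -3*t**2*exp(4*t)/2 + 3*t*exp(4*t)/4 - 3*exp(4*t)/16.
Answer: -3*t**2*exp(4*t)/2 + 3*t*exp(4*t)/4 - 3*exp(4*t)/16.


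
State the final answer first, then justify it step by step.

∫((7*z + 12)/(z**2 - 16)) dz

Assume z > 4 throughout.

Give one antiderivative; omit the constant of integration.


The answer is 5*log(z - 4) + 2*log(z + 4).
Step 1. Decompose ∫((7*z + 12)/(z**2 - 16)) dz by partial fractions, (7*z + 12)/(z**2 - 16) = 2/(z + 4) + 5/(z - 4): now ∫(5/(z - 4)) dz + ∫(2/(z + 4)) dz.
Step 2. Evaluate the standard form [assuming z > -4]: now 2*log(z + 4) + ∫(5/(z - 4)) dz.
Step 3. Evaluate the standard form [assuming z > 4]: now 5*log(z - 4) + 2*log(z + 4).
Answer: 5*log(z - 4) + 2*log(z + 4).


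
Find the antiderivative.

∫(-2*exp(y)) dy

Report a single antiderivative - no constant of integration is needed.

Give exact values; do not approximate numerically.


Answer: -2*exp(y).


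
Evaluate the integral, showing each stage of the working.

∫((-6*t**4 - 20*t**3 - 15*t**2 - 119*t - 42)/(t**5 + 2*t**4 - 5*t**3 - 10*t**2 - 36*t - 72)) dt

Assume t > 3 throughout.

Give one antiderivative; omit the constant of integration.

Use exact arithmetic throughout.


Step 1. Decompose ∫((-6*t**4 - 20*t**3 - 15*t**2 - 119*t - 42)/(t**5 + 2*t**4 - 5*t**3 - 10*t**2 - 36*t - 72)) dt by partial fractions, (-6*t**4 - 20*t**3 - 15*t**2 - 119*t - 42)/(t**5 + 2*t**4 - 5*t**3 - 10*t**2 - 36*t - 72) = 3/(t**2 + 4) + 3/(t + 3) - 5/(t + 2) - 4/(t - 3): now ∫(-4/(t - 3)) dt + ∫(-5/(t + 2)) dt + ∫(3/(t + 3)) dt + ∫(3/(t**2 + 4)) dt.
Step 2. Evaluate the standard form [assuming t > -3]: now 3*log(t + 3) + ∫(-4/(t - 3)) dt + ∫(-5/(t + 2)) dt + ∫(3/(t**2 + 4)) dt.
Step 3. Evaluate the standard form [assuming t > 3]: now -4*log(t - 3) + 3*log(t + 3) + ∫(-5/(t + 2)) dt + ∫(3/(t**2 + 4)) dt.
Step 4. Evaluate the standard form [assuming t > -2]: now -4*log(t - 3) - 5*log(t + 2) + 3*log(t + 3) + ∫(3/(t**2 + 4)) dt.
Step 5. Evaluate the standard form: now -4*log(t - 3) - 5*log(t + 2) + 3*log(t + 3) + 3*atan(t/2)/2.
Answer: -4*log(t - 3) - 5*log(t + 2) + 3*log(t + 3) + 3*atan(t/2)/2.


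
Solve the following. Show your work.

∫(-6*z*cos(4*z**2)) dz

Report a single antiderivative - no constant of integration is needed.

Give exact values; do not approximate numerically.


Step 1. Substitute u = z**2, turning ∫(-6*z*cos(4*z**2)) dz into ∫(-3*cos(4*u)) du: now ∫(-3*cos(4*u)) du.
Step 2. Evaluate the standard form: now -3*sin(4*u)/4.
Step 3. Substitute back u = z**2: now -3*sin(4*z**2)/4.
Answer: -3*sin(4*z**2)/4.


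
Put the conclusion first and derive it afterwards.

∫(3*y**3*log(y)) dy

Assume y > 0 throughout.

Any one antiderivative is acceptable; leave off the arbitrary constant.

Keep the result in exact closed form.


The answer is 3*y**4*log(y)/4 - 3*y**4/16.
Step 1. Integrate ∫(3*y**3*log(y)) dy by parts with u = log(y), dv = (3*y**3) dy, so v = 3*y**4/4 [assuming y > 0]: now 3*y**4*log(y)/4 + ∫(-3*y**3/4) dy.
Step 2. Evaluate the standard form: now 3*y**4*log(y)/4 - 3*y**4/16.
Answer: 3*y**4*log(y)/4 - 3*y**4/16.


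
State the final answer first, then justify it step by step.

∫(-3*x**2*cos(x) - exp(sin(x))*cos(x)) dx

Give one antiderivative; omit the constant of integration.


The answer is -3*x**2*sin(x) - 6*x*cos(x) - exp(sin(x)) + 6*sin(x).
Step 1. Rewrite: now ∫(-3*x**2*cos(x)) dx + ∫(-exp(sin(x))*cos(x)) dx.
Step 2. Substitute u = sin(x), turning ∫(-exp(sin(x))*cos(x)) dx into ∫(-exp(u)) du: now ∫(-3*x**2*cos(x)) dx + ∫(-exp(u)) du.
Step 3. Evaluate the standard form: now -exp(u) + ∫(-3*x**2*cos(x)) dx.
Step 4. Substitute back u = sin(x): now -exp(sin(x)) + ∫(-3*x**2*cos(x)) dx.
Step 5. Integrate ∫(-3*x**2*cos(x)) dx by parts with u = x**2, dv = (-3*cos(x)) dx, so v = -3*sin(x): now -3*x**2*sin(x) - exp(sin(x)) + ∫(6*x*sin(x)) dx.
Step 6. Integrate ∫(6*x*sin(x)) dx by parts with u = x, dv = (6*sin(x)) dx, so v = -6*cos(x): now -3*x**2*sin(x) - 6*x*cos(x) - exp(sin(x)) + ∫(6*cos(x)) dx.
Step 7. Evaluate the standard form: now -3*x**2*sin(x) - 6*x*cos(x) - exp(sin(x)) + 6*sin(x).
Answer: -3*x**2*sin(x) - 6*x*cos(x) - exp(sin(x)) + 6*sin(x).


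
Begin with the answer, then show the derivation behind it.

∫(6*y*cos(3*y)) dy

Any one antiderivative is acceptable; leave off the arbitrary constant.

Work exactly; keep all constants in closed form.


The answer is 2*y*sin(3*y) + 2*cos(3*y)/3.
Step 1. Integrate ∫(6*y*cos(3*y)) dy by parts with u = y, dv = (6*cos(3*y)) dy, so v = 2*sin(3*y): now 2*y*sin(3*y) + ∫(-2*sin(3*y)) dy.
Step 2. Evaluate the standard form: now 2*y*sin(3*y) + 2*cos(3*y)/3.
Answer: 2*y*sin(3*y) + 2*cos(3*y)/3.


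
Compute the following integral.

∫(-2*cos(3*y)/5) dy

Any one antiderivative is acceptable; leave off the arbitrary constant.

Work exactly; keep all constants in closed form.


Answer: -2*sin(3*y)/15.


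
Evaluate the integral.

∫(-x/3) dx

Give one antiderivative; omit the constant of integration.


Answer: -x**2/6.


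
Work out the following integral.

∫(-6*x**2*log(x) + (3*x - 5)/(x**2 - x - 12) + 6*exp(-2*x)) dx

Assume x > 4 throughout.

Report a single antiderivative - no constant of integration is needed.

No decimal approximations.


Answer: -2*x**3*log(x) + 2*x**3/3 + log(x - 4) + 2*log(x + 3) - 3*exp(-2*x).


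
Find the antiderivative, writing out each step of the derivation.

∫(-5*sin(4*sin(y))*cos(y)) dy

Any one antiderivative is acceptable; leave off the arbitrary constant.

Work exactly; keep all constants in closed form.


Step 1. Substitute u = sin(y), turning ∫(-5*sin(4*sin(y))*cos(y)) dy into ∫(-5*sin(4*u)) du: now ∫(-5*sin(4*u)) du.
Step 2. Evaluate the standard form: now 5*cos(4*u)/4.
Step 3. Substitute back u = sin(y): now 5*cos(4*sin(y))/4.
Answer: 5*cos(4*sin(y))/4.


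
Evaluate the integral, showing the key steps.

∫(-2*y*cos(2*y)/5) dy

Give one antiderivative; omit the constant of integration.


Step 1. Integrate ∫(-2*y*cos(2*y)/5) dy by parts with u = y, dv = (-2*cos(2*y)/5) dy, so v = -sin(2*y)/5: now -y*sin(2*y)/5 + ∫(sin(2*y)/5) dy.
Step 2. Evaluate the standard form: now -y*sin(2*y)/5 - cos(2*y)/10.
Answer: -y*sin(2*y)/5 - cos(2*y)/10.


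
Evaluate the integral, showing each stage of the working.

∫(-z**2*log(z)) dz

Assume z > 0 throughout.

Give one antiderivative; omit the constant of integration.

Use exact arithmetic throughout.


Step 1. Integrate ∫(-z**2*log(z)) dz by parts with u = log(z), dv = (-z**2) dz, so v = -z**3/3 [assuming z > 0]: now -z**3*log(z)/3 + ∫(z**2/3) dz.
Step 2. Evaluate the standard form: now -z**3*log(z)/3 + z**3/9.
Answer: -z**3*log(z)/3 + z**3/9.


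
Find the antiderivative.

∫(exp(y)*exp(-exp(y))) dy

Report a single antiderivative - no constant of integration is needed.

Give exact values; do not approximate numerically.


Answer: -exp(-exp(y)).


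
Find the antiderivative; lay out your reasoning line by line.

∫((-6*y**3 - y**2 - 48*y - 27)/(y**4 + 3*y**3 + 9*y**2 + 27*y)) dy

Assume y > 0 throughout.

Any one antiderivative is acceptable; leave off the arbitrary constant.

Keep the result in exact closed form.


Step 1. Decompose ∫((-6*y**3 - y**2 - 48*y - 27)/(y**4 + 3*y**3 + 9*y**2 + 27*y)) dy by partial fractions, (-6*y**3 - y**2 - 48*y - 27)/(y**4 + 3*y**3 + 9*y**2 + 27*y) = 2/(y**2 + 9) - 5/(y + 3) - 1/y: now ∫(-1/y) dy + ∫(-5/(y + 3)) dy + ∫(2/(y**2 + 9)) dy.
Step 2. Evaluate the standard form [assuming y > 0]: now -log(y) + ∫(-5/(y + 3)) dy + ∫(2/(y**2 + 9)) dy.
Step 3. Evaluate the standard form [assuming y > -3]: now -log(y) - 5*log(y + 3) + ∫(2/(y**2 + 9)) dy.
Step 4. Evaluate the standard form: now -log(y) - 5*log(y + 3) + 2*atan(y/3)/3.
Answer: -log(y) - 5*log(y + 3) + 2*atan(y/3)/3.


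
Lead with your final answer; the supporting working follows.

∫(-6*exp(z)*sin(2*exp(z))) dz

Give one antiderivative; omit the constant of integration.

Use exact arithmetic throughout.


The answer is 3*cos(2*exp(z)).
Step 1. Substitute u = exp(z), turning ∫(-6*exp(z)*sin(2*exp(z))) dz into ∫(-6*sin(2*u)) du: now ∫(-6*sin(2*u)) du.
Step 2. Evaluate the standard form: now 3*cos(2*u).
Step 3. Substitute back u = exp(z): now 3*cos(2*exp(z)).
Answer: 3*cos(2*exp(z)).


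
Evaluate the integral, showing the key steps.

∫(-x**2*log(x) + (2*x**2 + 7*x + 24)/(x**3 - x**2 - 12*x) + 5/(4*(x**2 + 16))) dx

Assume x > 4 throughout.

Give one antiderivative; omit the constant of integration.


Step 1. Rewrite: now ∫(-x**2*log(x)) dx + ∫((2*x**2 + 7*x + 24)/(x**3 - x**2 - 12*x)) dx + ∫(5/(4*(x**2 + 16))) dx.
Step 2. Integrate ∫(-x**2*log(x)) dx by parts with u = log(x), dv = (-x**2) dx, so v = -x**3/3 [assuming x > 0]: now -x**3*log(x)/3 + ∫(x**2/3) dx + ∫((2*x**2 + 7*x + 24)/(x**3 - x**2 - 12*x)) dx + ∫(5/(4*(x**2 + 16))) dx.
Step 3. Evaluate the standard form: now -x**3*log(x)/3 + x**3/9 + ∫((2*x**2 + 7*x + 24)/(x**3 - x**2 - 12*x)) dx + ∫(5/(4*(x**2 + 16))) dx.
Step 4. Decompose ∫((2*x**2 + 7*x + 24)/(x**3 - x**2 - 12*x)) dx by partial fractions, (2*x**2 + 7*x + 24)/(x**3 - x**2 - 12*x) = 1/(x + 3) + 3/(x - 4) - 2/x: now -x**3*log(x)/3 + x**3/9 + ∫(-2/x) dx + ∫(3/(x - 4)) dx + ∫(1/(x + 3)) dx + ∫(5/(4*(x**2 + 16))) dx.
Step 5. Evaluate the standard form [assuming x > 0]: now -x**3*log(x)/3 + x**3/9 - 2*log(x) + ∫(3/(x - 4)) dx + ∫(1/(x + 3)) dx + ∫(5/(4*(x**2 + 16))) dx.
Step 6. Evaluate the standard form [assuming x > 4]: now -x**3*log(x)/3 + x**3/9 - 2*log(x) + 3*log(x - 4) + ∫(1/(x + 3)) dx + ∫(5/(4*(x**2 + 16))) dx.
Step 7. Evaluate the standard form [assuming x > -3]: now -x**3*log(x)/3 + x**3/9 - 2*log(x) + 3*log(x - 4) + log(x + 3) + ∫(5/(4*(x**2 + 16))) dx.
Step 8. Evaluate the standard form: now -x**3*log(x)/3 + x**3/9 - 2*log(x) + 3*log(x - 4) + log(x + 3) + 5*atan(x/4)/16.
Answer: -x**3*log(x)/3 + x**3/9 - 2*log(x) + 3*log(x - 4) + log(x + 3) + 5*atan(x/4)/16.


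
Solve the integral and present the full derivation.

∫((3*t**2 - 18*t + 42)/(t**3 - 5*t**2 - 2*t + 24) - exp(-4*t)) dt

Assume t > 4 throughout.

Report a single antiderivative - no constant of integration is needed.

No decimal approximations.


Step 1. Rewrite: now ∫((3*t**2 - 18*t + 42)/(t**3 - 5*t**2 - 2*t + 24)) dt + ∫(-exp(-4*t)) dt.
Step 2. Decompose ∫((3*t**2 - 18*t + 42)/(t**3 - 5*t**2 - 2*t + 24)) dt by partial fractions, (3*t**2 - 18*t + 42)/(t**3 - 5*t**2 - 2*t + 24) = 3/(t + 2) - 3/(t - 3) + 3/(t - 4): now ∫(3/(t - 4)) dt + ∫(-3/(t - 3)) dt + ∫(3/(t + 2)) dt + ∫(-exp(-4*t)) dt.
Step 3. Evaluate the standard form [assuming t > -2]: now 3*log(t + 2) + ∫(3/(t - 4)) dt + ∫(-3/(t - 3)) dt + ∫(-exp(-4*t)) dt.
Step 4. Evaluate the standard form [assuming t > 3]: now -3*log(t - 3) + 3*log(t + 2) + ∫(3/(t - 4)) dt + ∫(-exp(-4*t)) dt.
Step 5. Evaluate the standard form [assuming t > 4]: now 3*log(t - 4) - 3*log(t - 3) + 3*log(t + 2) + ∫(-exp(-4*t)) dt.
Step 6. Evaluate the standard form: now 3*log(t - 4) - 3*log(t - 3) + 3*log(t + 2) + exp(-4*t)/4.
Answer: 3*log(t - 4) - 3*log(t - 3) + 3*log(t + 2) + exp(-4*t)/4.


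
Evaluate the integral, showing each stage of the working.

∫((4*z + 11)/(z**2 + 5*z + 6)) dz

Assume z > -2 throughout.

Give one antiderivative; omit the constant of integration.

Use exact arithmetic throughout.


Step 1. Decompose ∫((4*z + 11)/(z**2 + 5*z + 6)) dz by partial fractions, (4*z + 11)/(z**2 + 5*z + 6) = 1/(z + 3) + 3/(z + 2): now ∫(3/(z + 2)) dz + ∫(1/(z + 3)) dz.
Step 2. Evaluate the standard form [assuming z > -3]: now log(z + 3) + ∫(3/(z + 2)) dz.
Step 3. Evaluate the standard form [assuming z > -2]: now 3*log(z + 2) + log(z + 3).
Answer: 3*log(z + 2) + log(z + 3).


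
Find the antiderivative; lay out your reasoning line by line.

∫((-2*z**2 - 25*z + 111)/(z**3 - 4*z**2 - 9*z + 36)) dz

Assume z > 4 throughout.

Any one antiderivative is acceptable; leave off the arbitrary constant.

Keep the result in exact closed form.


Step 1. Decompose ∫((-2*z**2 - 25*z + 111)/(z**3 - 4*z**2 - 9*z + 36)) dz by partial fractions, (-2*z**2 - 25*z + 111)/(z**3 - 4*z**2 - 9*z + 36) = 4/(z + 3) - 3/(z - 3) - 3/(z - 4): now ∫(-3/(z - 4)) dz + ∫(-3/(z - 3)) dz + ∫(4/(z + 3)) dz.
Step 2. Evaluate the standard form [assuming z > 4]: now -3*log(z - 4) + ∫(-3/(z - 3)) dz + ∫(4/(z + 3)) dz.
Step 3. Evaluate the standard form [assuming z > 3]: now -3*log(z - 4) - 3*log(z - 3) + ∫(4/(z + 3)) dz.
Step 4. Evaluate the standard form [assuming z > -3]: now -3*log(z - 4) - 3*log(z - 3) + 4*log(z + 3).
Answer: -3*log(z - 4) - 3*log(z - 3) + 4*log(z + 3).


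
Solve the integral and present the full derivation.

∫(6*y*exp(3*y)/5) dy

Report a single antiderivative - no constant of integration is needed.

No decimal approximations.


Step 1. Integrate ∫(6*y*exp(3*y)/5) dy by parts with u = y, dv = (6*exp(3*y)/5) dy, so v = 2*exp(3*y)/5: now 2*y*exp(3*y)/5 + ∫(-2*exp(3*y)/5) dy.
Step 2. Evaluate the standard form: now 2*y*exp(3*y)/5 - 2*exp(3*y)/15.
Answer: 2*y*exp(3*y)/5 - 2*exp(3*y)/15.


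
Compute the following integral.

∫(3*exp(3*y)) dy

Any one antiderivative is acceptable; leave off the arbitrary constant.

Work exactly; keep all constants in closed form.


Answer: exp(3*y).


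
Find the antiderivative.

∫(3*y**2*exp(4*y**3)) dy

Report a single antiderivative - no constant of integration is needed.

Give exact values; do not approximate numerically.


Answer: exp(4*y**3)/4.


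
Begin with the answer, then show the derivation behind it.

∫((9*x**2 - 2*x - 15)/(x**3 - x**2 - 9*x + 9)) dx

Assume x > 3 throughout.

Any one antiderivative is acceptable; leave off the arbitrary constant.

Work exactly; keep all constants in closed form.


The answer is 5*log(x - 3) + log(x - 1) + 3*log(x + 3).
Step 1. Decompose ∫((9*x**2 - 2*x - 15)/(x**3 - x**2 - 9*x + 9)) dx by partial fractions, (9*x**2 - 2*x - 15)/(x**3 - x**2 - 9*x + 9) = 3/(x + 3) + 1/(x - 1) + 5/(x - 3): now ∫(5/(x - 3)) dx + ∫(1/(x - 1)) dx + ∫(3/(x + 3)) dx.
Step 2. Evaluate the standard form [assuming x > 3]: now 5*log(x - 3) + ∫(1/(x - 1)) dx + ∫(3/(x + 3)) dx.
Step 3. Evaluate the standard form [assuming x > 1]: now 5*log(x - 3) + log(x - 1) + ∫(3/(x + 3)) dx.
Step 4. Evaluate the standard form [assuming x > -3]: now 5*log(x - 3) + log(x - 1) + 3*log(x + 3).
Answer: 5*log(x - 3) + log(x - 1) + 3*log(x + 3).


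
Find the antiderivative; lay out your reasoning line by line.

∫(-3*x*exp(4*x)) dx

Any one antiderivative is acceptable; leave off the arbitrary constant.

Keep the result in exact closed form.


Step 1. Integrate ∫(-3*x*exp(4*x)) dx by parts with u = x, dv = (-3*exp(4*x)) dx, so v = -3*exp(4*x)/4: now -3*x*exp(4*x)/4 + ∫(3*exp(4*x)/4) dx.
Step 2. Evaluate the standard form: now -3*x*exp(4*x)/4 + 3*exp(4*x)/16.
Answer: -3*x*exp(4*x)/4 + 3*exp(4*x)/16.


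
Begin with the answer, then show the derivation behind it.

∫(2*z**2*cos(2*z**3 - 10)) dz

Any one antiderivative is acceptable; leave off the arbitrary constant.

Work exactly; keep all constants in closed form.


The answer is sin(2*z**3 - 10)/3.
Step 1. Substitute u = z**3 - 5, turning ∫(2*z**2*cos(2*z**3 - 10)) dz into ∫(2*cos(2*u)/3) du: now ∫(2*cos(2*u)/3) du.
Step 2. Evaluate the standard form: now sin(2*u)/3.
Step 3. Substitute back u = z**3 - 5: now sin(2*z**3 - 10)/3.
Answer: sin(2*z**3 - 10)/3.


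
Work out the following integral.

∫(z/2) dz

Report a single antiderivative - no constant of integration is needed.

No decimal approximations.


Answer: z**2/4.


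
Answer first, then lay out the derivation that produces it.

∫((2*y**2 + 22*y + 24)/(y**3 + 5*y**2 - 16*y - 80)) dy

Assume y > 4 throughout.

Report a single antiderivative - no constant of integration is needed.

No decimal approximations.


The answer is 2*log(y - 4) + 4*log(y + 4) - 4*log(y + 5).
Step 1. Decompose ∫((2*y**2 + 22*y + 24)/(y**3 + 5*y**2 - 16*y - 80)) dy by partial fractions, (2*y**2 + 22*y + 24)/(y**3 + 5*y**2 - 16*y - 80) = -4/(y + 5) + 4/(y + 4) + 2/(y - 4): now ∫(2/(y - 4)) dy + ∫(4/(y + 4)) dy + ∫(-4/(y + 5)) dy.
Step 2. Evaluate the standard form [assuming y > -4]: now 4*log(y + 4) + ∫(2/(y - 4)) dy + ∫(-4/(y + 5)) dy.
Step 3. Evaluate the standard form [assuming y > 4]: now 2*log(y - 4) + 4*log(y + 4) + ∫(-4/(y + 5)) dy.
Step 4. Evaluate the standard form [assuming y > -5]: now 2*log(y - 4) + 4*log(y + 4) - 4*log(y + 5).
Answer: 2*log(y - 4) + 4*log(y + 4) - 4*log(y + 5).


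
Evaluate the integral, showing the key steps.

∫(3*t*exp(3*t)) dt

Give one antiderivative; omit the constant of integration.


Step 1. Integrate ∫(3*t*exp(3*t)) dt by parts with u = t, dv = (3*exp(3*t)) dt, so v = exp(3*t): now t*exp(3*t) + ∫(-exp(3*t)) dt.
Step 2. Evaluate the standard form: now t*exp(3*t) - exp(3*t)/3.
Answer: t*exp(3*t) - exp(3*t)/3.


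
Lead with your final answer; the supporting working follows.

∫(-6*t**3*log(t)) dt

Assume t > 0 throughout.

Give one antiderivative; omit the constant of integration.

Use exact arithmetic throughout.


The answer is -3*t**4*log(t)/2 + 3*t**4/8.
Step 1. Integrate ∫(-6*t**3*log(t)) dt by parts with u = log(t), dv = (-6*t**3) dt, so v = -3*t**4/2 [assuming t > 0]: now -3*t**4*log(t)/2 + ∫(3*t**3/2) dt.
Step 2. Evaluate the standard form: now -3*t**4*log(t)/2 + 3*t**4/8.
Answer: -3*t**4*log(t)/2 + 3*t**4/8.


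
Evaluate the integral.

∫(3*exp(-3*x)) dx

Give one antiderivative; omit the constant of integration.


Answer: -exp(-3*x).


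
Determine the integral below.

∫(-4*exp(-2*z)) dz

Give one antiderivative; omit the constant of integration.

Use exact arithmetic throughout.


Answer: 2*exp(-2*z).


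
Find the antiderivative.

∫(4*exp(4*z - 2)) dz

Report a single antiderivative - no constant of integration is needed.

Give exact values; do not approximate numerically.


Answer: exp(4*z - 2).


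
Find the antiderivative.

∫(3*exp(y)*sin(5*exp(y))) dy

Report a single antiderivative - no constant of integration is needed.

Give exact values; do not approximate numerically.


Answer: -3*cos(5*exp(y))/5.


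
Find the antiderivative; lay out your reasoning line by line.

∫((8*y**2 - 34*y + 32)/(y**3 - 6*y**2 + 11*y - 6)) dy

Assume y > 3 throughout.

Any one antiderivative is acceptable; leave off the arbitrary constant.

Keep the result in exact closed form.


Step 1. Decompose ∫((8*y**2 - 34*y + 32)/(y**3 - 6*y**2 + 11*y - 6)) dy by partial fractions, (8*y**2 - 34*y + 32)/(y**3 - 6*y**2 + 11*y - 6) = 3/(y - 1) + 4/(y - 2) + 1/(y - 3): now ∫(1/(y - 3)) dy + ∫(4/(y - 2)) dy + ∫(3/(y - 1)) dy.
Step 2. Evaluate the standard form [assuming y > 3]: now log(y - 3) + ∫(4/(y - 2)) dy + ∫(3/(y - 1)) dy.
Step 3. Evaluate the standard form [assuming y > 2]: now log(y - 3) + 4*log(y - 2) + ∫(3/(y - 1)) dy.
Step 4. Evaluate the standard form [assuming y > 1]: now log(y - 3) + 4*log(y - 2) + 3*log(y - 1).
Answer: log(y - 3) + 4*log(y - 2) + 3*log(y - 1).


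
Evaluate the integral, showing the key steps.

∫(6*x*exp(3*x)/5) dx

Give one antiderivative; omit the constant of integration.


Step 1. Integrate ∫(6*x*exp(3*x)/5) dx by parts with u = x, dv = (6*exp(3*x)/5) dx, so v = 2*exp(3*x)/5: now 2*x*exp(3*x)/5 + ∫(-2*exp(3*x)/5) dx.
Step 2. Evaluate the standard form: now 2*x*exp(3*x)/5 - 2*exp(3*x)/15.
Answer: 2*x*exp(3*x)/5 - 2*exp(3*x)/15.


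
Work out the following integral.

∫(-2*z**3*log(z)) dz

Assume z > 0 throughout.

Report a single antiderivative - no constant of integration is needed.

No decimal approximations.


Answer: -z**4*log(z)/2 + z**4/8.


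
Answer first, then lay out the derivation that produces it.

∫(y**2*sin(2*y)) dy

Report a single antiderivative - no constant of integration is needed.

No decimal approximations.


The answer is -y**2*cos(2*y)/2 + y*sin(2*y)/2 + cos(2*y)/4.
Step 1. Integrate ∫(y**2*sin(2*y)) dy by parts with u = y**2, dv = (sin(2*y)) dy, so v = -cos(2*y)/2: now -y**2*cos(2*y)/2 + ∫(y*cos(2*y)) dy.
Step 2. Integrate ∫(y*cos(2*y)) dy by parts with u = y, dv = (cos(2*y)) dy, so v = sin(2*y)/2: now -y**2*cos(2*y)/2 + y*sin(2*y)/2 + ∫(-sin(2*y)/2) dy.
Step 3. Evaluate the standard form: now -y**2*cos(2*y)/2 + y*sin(2*y)/2 + cos(2*y)/4.
Answer: -y**2*cos(2*y)/2 + y*sin(2*y)/2 + cos(2*y)/4.


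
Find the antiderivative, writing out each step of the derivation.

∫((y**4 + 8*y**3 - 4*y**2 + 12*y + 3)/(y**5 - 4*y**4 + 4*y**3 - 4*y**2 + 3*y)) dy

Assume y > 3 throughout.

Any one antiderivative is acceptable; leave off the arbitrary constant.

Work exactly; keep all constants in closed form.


Step 1. Decompose ∫((y**4 + 8*y**3 - 4*y**2 + 12*y + 3)/(y**5 - 4*y**4 + 4*y**3 - 4*y**2 + 3*y)) dy by partial fractions, (y**4 + 8*y**3 - 4*y**2 + 12*y + 3)/(y**5 - 4*y**4 + 4*y**3 - 4*y**2 + 3*y) = 2/(y**2 + 1) - 5/(y - 1) + 5/(y - 3) + 1/y: now ∫(1/y) dy + ∫(5/(y - 3)) dy + ∫(-5/(y - 1)) dy + ∫(2/(y**2 + 1)) dy.
Step 2. Evaluate the standard form [assuming y > 3]: now 5*log(y - 3) + ∫(1/y) dy + ∫(-5/(y - 1)) dy + ∫(2/(y**2 + 1)) dy.
Step 3. Evaluate the standard form [assuming y > 0]: now log(y) + 5*log(y - 3) + ∫(-5/(y - 1)) dy + ∫(2/(y**2 + 1)) dy.
Step 4. Evaluate the standard form [assuming y > 1]: now log(y) + 5*log(y - 3) - 5*log(y - 1) + ∫(2/(y**2 + 1)) dy.
Step 5. Evaluate the standard form: now log(y) + 5*log(y - 3) - 5*log(y - 1) + 2*atan(y).
Answer: log(y) + 5*log(y - 3) - 5*log(y - 1) + 2*atan(y).


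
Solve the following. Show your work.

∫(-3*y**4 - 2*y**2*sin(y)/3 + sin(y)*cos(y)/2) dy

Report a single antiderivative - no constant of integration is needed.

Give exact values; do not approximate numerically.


Step 1. Rewrite: now ∫(-3*y**4) dy + ∫(-2*y**2*sin(y)/3) dy + ∫(sin(y)*cos(y)/2) dy.
Step 2. Substitute u = sin(y), turning ∫(sin(y)*cos(y)/2) dy into ∫(u/2) du: now ∫(u/2) du + ∫(-3*y**4) dy + ∫(-2*y**2*sin(y)/3) dy.
Step 3. Evaluate the standard form: now u**2/4 + ∫(-3*y**4) dy + ∫(-2*y**2*sin(y)/3) dy.
Step 4. Substitute back u = sin(y): now sin(y)**2/4 + ∫(-3*y**4) dy + ∫(-2*y**2*sin(y)/3) dy.
Step 5. Integrate ∫(-2*y**2*sin(y)/3) dy by parts with u = y**2, dv = (-2*sin(y)/3) dy, so v = 2*cos(y)/3: now 2*y**2*cos(y)/3 + sin(y)**2/4 + ∫(-3*y**4) dy + ∫(-4*y*cos(y)/3) dy.
Step 6. Integrate ∫(-4*y*cos(y)/3) dy by parts with u = y, dv = (-4*cos(y)/3) dy, so v = -4*sin(y)/3: now 2*y**2*cos(y)/3 - 4*y*sin(y)/3 + sin(y)**2/4 + ∫(-3*y**4) dy + ∫(4*sin(y)/3) dy.
Step 7. Evaluate the standard form: now 2*y**2*cos(y)/3 - 4*y*sin(y)/3 + sin(y)**2/4 - 4*cos(y)/3 + ∫(-3*y**4) dy.
Step 8. Evaluate the standard form: now -3*y**5/5 + 2*y**2*cos(y)/3 - 4*y*sin(y)/3 + sin(y)**2/4 - 4*cos(y)/3.
Answer: -3*y**5/5 + 2*y**2*cos(y)/3 - 4*y*sin(y)/3 + sin(y)**2/4 - 4*cos(y)/3.


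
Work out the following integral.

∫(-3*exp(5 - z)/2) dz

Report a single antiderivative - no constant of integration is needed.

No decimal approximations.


Answer: 3*exp(5 - z)/2.


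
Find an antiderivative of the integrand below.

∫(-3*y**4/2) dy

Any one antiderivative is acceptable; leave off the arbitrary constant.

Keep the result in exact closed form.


Answer: -3*y**5/10.


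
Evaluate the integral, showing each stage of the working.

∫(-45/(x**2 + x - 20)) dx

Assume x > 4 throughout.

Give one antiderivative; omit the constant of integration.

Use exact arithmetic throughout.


Step 1. Decompose ∫(-45/(x**2 + x - 20)) dx by partial fractions, -45/(x**2 + x - 20) = 5/(x + 5) - 5/(x - 4): now ∫(-5/(x - 4)) dx + ∫(5/(x + 5)) dx.
Step 2. Evaluate the standard form [assuming x > -5]: now 5*log(x + 5) + ∫(-5/(x - 4)) dx.
Step 3. Evaluate the standard form [assuming x > 4]: now -5*log(x - 4) + 5*log(x + 5).
Answer: -5*log(x - 4) + 5*log(x + 5).


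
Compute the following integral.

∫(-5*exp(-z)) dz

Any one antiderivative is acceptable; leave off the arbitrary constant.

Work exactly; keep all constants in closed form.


Answer: 5*exp(-z).


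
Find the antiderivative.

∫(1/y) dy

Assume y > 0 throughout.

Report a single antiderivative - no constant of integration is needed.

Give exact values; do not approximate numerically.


Answer: log(y).


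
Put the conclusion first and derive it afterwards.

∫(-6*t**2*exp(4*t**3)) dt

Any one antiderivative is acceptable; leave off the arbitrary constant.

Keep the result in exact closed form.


The answer is -exp(4*t**3)/2.
Step 1. Substitute u = t**3, turning ∫(-6*t**2*exp(4*t**3)) dt into ∫(-2*exp(4*u)) du: now ∫(-2*exp(4*u)) du.
Step 2. Evaluate the standard form: now -exp(4*u)/2.
Step 3. Substitute back u = t**3: now -exp(4*t**3)/2.
Answer: -exp(4*t**3)/2.


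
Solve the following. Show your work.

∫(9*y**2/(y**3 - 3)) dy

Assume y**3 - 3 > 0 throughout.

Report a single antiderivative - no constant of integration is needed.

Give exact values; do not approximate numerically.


Step 1. Substitute u = y**3 - 3, turning ∫(9*y**2/(y**3 - 3)) dy into ∫(3/u) du: now ∫(3/u) du.
Step 2. Evaluate the standard form [assuming u > 0]: now 3*log(u).
Step 3. Substitute back u = y**3 - 3: now 3*log(y**3 - 3).
Answer: 3*log(y**3 - 3).


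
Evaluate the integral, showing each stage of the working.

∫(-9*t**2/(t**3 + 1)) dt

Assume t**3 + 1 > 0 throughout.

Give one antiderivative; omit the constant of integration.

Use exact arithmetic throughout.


Step 1. Substitute u = t**3 + 1, turning ∫(-9*t**2/(t**3 + 1)) dt into ∫(-3/u) du: now ∫(-3/u) du.
Step 2. Evaluate the standard form [assuming u > 0]: now -3*log(u).
Step 3. Substitute back u = t**3 + 1: now -3*log(t**3 + 1).
Answer: -3*log(t**3 + 1).


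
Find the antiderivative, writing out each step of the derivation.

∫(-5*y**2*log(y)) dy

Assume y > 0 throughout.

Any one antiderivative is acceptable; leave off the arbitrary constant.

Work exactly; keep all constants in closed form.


Step 1. Integrate ∫(-5*y**2*log(y)) dy by parts with u = log(y), dv = (-5*y**2) dy, so v = -5*y**3/3 [assuming y > 0]: now -5*y**3*log(y)/3 + ∫(5*y**2/3) dy.
Step 2. Evaluate the standard form: now -5*y**3*log(y)/3 + 5*y**3/9.
Answer: -5*y**3*log(y)/3 + 5*y**3/9.


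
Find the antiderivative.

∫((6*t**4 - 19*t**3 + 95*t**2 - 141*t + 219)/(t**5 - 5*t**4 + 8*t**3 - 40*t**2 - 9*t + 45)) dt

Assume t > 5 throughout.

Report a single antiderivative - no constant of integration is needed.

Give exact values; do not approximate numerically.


Answer: 4*log(t - 5) - 2*log(t - 1) + 4*log(t + 1) - atan(t/3).


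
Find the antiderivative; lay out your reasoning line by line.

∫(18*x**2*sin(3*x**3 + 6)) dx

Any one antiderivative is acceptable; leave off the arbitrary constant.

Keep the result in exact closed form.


Step 1. Substitute u = x**3 + 2, turning ∫(18*x**2*sin(3*x**3 + 6)) dx into ∫(6*sin(3*u)) du: now ∫(6*sin(3*u)) du.
Step 2. Evaluate the standard form: now -2*cos(3*u).
Step 3. Substitute back u = x**3 + 2: now -2*cos(3*x**3 + 6).
Answer: -2*cos(3*x**3 + 6).


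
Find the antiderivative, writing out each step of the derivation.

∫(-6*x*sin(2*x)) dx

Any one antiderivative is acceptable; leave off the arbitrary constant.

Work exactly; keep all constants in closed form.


Step 1. Integrate ∫(-6*x*sin(2*x)) dx by parts with u = x, dv = (-6*sin(2*x)) dx, so v = 3*cos(2*x): now 3*x*cos(2*x) + ∫(-3*cos(2*x)) dx.
Step 2. Evaluate the standard form: now 3*x*cos(2*x) - 3*sin(2*x)/2.
Answer: 3*x*cos(2*x) - 3*sin(2*x)/2.


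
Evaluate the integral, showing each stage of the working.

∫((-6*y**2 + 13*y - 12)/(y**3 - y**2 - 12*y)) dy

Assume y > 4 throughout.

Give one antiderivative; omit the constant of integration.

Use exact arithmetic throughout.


Step 1. Decompose ∫((-6*y**2 + 13*y - 12)/(y**3 - y**2 - 12*y)) dy by partial fractions, (-6*y**2 + 13*y - 12)/(y**3 - y**2 - 12*y) = -5/(y + 3) - 2/(y - 4) + 1/y: now ∫(1/y) dy + ∫(-2/(y - 4)) dy + ∫(-5/(y + 3)) dy.
Step 2. Evaluate the standard form [assuming y > 0]: now log(y) + ∫(-2/(y - 4)) dy + ∫(-5/(y + 3)) dy.
Step 3. Evaluate the standard form [assuming y > 4]: now log(y) - 2*log(y - 4) + ∫(-5/(y + 3)) dy.
Step 4. Evaluate the standard form [assuming y > -3]: now log(y) - 2*log(y - 4) - 5*log(y + 3).
Answer: log(y) - 2*log(y - 4) - 5*log(y + 3).


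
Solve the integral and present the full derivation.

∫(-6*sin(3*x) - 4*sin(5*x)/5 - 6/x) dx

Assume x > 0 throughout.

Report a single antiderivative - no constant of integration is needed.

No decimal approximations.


Step 1. Rewrite: now ∫(-6/x) dx + ∫(-6*sin(3*x)) dx + ∫(-4*sin(5*x)/5) dx.
Step 2. Evaluate the standard form [assuming x > 0]: now -6*log(x) + ∫(-6*sin(3*x)) dx + ∫(-4*sin(5*x)/5) dx.
Step 3. Evaluate the standard form: now -6*log(x) + 2*cos(3*x) + ∫(-4*sin(5*x)/5) dx.
Step 4. Evaluate the standard form: now -6*log(x) + 2*cos(3*x) + 4*cos(5*x)/25.
Answer: -6*log(x) + 2*cos(3*x) + 4*cos(5*x)/25.


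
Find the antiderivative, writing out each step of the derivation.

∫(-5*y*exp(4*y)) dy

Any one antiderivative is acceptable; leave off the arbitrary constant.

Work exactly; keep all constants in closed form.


Step 1. Integrate ∫(-5*y*exp(4*y)) dy by parts with u = y, dv = (-5*exp(4*y)) dy, so v = -5*exp(4*y)/4: now -5*y*exp(4*y)/4 + ∫(5*exp(4*y)/4) dy.
Step 2. Evaluate the standard form: now -5*y*exp(4*y)/4 + 5*exp(4*y)/16.
Answer: -5*y*exp(4*y)/4 + 5*exp(4*y)/16.


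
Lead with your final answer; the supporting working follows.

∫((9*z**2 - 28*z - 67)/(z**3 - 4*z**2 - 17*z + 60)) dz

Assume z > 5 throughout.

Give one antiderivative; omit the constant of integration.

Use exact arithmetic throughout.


The answer is log(z - 5) + 5*log(z - 3) + 3*log(z + 4).
Step 1. Decompose ∫((9*z**2 - 28*z - 67)/(z**3 - 4*z**2 - 17*z + 60)) dz by partial fractions, (9*z**2 - 28*z - 67)/(z**3 - 4*z**2 - 17*z + 60) = 3/(z + 4) + 5/(z - 3) + 1/(z - 5): now ∫(1/(z - 5)) dz + ∫(5/(z - 3)) dz + ∫(3/(z + 4)) dz.
Step 2. Evaluate the standard form [assuming z > 5]: now log(z - 5) + ∫(5/(z - 3)) dz + ∫(3/(z + 4)) dz.
Step 3. Evaluate the standard form [assuming z > 3]: now log(z - 5) + 5*log(z - 3) + ∫(3/(z + 4)) dz.
Step 4. Evaluate the standard form [assuming z > -4]: now log(z - 5) + 5*log(z - 3) + 3*log(z + 4).
Answer: log(z - 5) + 5*log(z - 3) + 3*log(z + 4).


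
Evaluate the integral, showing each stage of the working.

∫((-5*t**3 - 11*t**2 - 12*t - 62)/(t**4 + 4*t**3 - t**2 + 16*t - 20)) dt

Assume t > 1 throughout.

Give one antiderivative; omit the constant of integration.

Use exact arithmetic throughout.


Step 1. Decompose ∫((-5*t**3 - 11*t**2 - 12*t - 62)/(t**4 + 4*t**3 - t**2 + 16*t - 20)) dt by partial fractions, (-5*t**3 - 11*t**2 - 12*t - 62)/(t**4 + 4*t**3 - t**2 + 16*t - 20) = 2/(t**2 + 4) - 2/(t + 5) - 3/(t - 1): now ∫(-3/(t - 1)) dt + ∫(-2/(t + 5)) dt + ∫(2/(t**2 + 4)) dt.
Step 2. Evaluate the standard form [assuming t > -5]: now -2*log(t + 5) + ∫(-3/(t - 1)) dt + ∫(2/(t**2 + 4)) dt.
Step 3. Evaluate the standard form [assuming t > 1]: now -3*log(t - 1) - 2*log(t + 5) + ∫(2/(t**2 + 4)) dt.
Step 4. Evaluate the standard form: now -3*log(t - 1) - 2*log(t + 5) + atan(t/2).
Answer: -3*log(t - 1) - 2*log(t + 5) + atan(t/2).


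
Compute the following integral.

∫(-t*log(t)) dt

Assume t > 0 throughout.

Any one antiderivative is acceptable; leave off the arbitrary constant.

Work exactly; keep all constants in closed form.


Answer: -t**2*log(t)/2 + t**2/4.


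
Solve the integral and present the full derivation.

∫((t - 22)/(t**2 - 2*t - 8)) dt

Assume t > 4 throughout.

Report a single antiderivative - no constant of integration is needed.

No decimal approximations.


Step 1. Decompose ∫((t - 22)/(t**2 - 2*t - 8)) dt by partial fractions, (t - 22)/(t**2 - 2*t - 8) = 4/(t + 2) - 3/(t - 4): now ∫(-3/(t - 4)) dt + ∫(4/(t + 2)) dt.
Step 2. Evaluate the standard form [assuming t > 4]: now -3*log(t - 4) + ∫(4/(t + 2)) dt.
Step 3. Evaluate the standard form [assuming t > -2]: now -3*log(t - 4) + 4*log(t + 2).
Answer: -3*log(t - 4) + 4*log(t + 2).


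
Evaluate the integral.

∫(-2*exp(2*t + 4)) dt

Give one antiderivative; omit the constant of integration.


Answer: -exp(2*t + 4).


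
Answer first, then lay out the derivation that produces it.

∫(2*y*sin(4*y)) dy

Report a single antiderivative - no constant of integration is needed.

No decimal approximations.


The answer is -y*cos(4*y)/2 + sin(4*y)/8.
Step 1. Integrate ∫(2*y*sin(4*y)) dy by parts with u = y, dv = (2*sin(4*y)) dy, so v = -cos(4*y)/2: now -y*cos(4*y)/2 + ∫(cos(4*y)/2) dy.
Step 2. Evaluate the standard form: now -y*cos(4*y)/2 + sin(4*y)/8.
Answer: -y*cos(4*y)/2 + sin(4*y)/8.


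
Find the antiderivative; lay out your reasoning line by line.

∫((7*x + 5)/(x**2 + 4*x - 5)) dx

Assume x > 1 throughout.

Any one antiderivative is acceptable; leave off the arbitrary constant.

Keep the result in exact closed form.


Step 1. Decompose ∫((7*x + 5)/(x**2 + 4*x - 5)) dx by partial fractions, (7*x + 5)/(x**2 + 4*x - 5) = 5/(x + 5) + 2/(x - 1): now ∫(2/(x - 1)) dx + ∫(5/(x + 5)) dx.
Step 2. Evaluate the standard form [assuming x > 1]: now 2*log(x - 1) + ∫(5/(x + 5)) dx.
Step 3. Evaluate the standard form [assuming x > -5]: now 2*log(x - 1) + 5*log(x + 5).
Answer: 2*log(x - 1) + 5*log(x + 5).


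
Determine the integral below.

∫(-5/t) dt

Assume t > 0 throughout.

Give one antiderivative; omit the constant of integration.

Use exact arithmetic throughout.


Answer: -5*log(t).


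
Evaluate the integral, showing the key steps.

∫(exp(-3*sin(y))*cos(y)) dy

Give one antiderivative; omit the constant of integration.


Step 1. Substitute u = sin(y), turning ∫(exp(-3*sin(y))*cos(y)) dy into ∫(exp(-3*u)) du: now ∫(exp(-3*u)) du.
Step 2. Evaluate the standard form: now -exp(-3*u)/3.
Step 3. Substitute back u = sin(y): now -exp(-3*sin(y))/3.
Answer: -exp(-3*sin(y))/3.


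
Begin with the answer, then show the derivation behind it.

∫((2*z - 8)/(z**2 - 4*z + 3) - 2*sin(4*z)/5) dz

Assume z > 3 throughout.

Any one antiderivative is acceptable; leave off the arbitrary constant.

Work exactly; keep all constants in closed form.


The answer is -log(z - 3) + 3*log(z - 1) + cos(4*z)/10.
Step 1. Rewrite: now ∫((2*z - 8)/(z**2 - 4*z + 3)) dz + ∫(-2*sin(4*z)/5) dz.
Step 2. Evaluate the standard form: now cos(4*z)/10 + ∫((2*z - 8)/(z**2 - 4*z + 3)) dz.
Step 3. Decompose ∫((2*z - 8)/(z**2 - 4*z + 3)) dz by partial fractions, (2*z - 8)/(z**2 - 4*z + 3) = 3/(z - 1) - 1/(z - 3): now cos(4*z)/10 + ∫(-1/(z - 3)) dz + ∫(3/(z - 1)) dz.
Step 4. Evaluate the standard form [assuming z > 3]: now -log(z - 3) + cos(4*z)/10 + ∫(3/(z - 1)) dz.
Step 5. Evaluate the standard form [assuming z > 1]: now -log(z - 3) + 3*log(z - 1) + cos(4*z)/10.
Answer: -log(z - 3) + 3*log(z - 1) + cos(4*z)/10.


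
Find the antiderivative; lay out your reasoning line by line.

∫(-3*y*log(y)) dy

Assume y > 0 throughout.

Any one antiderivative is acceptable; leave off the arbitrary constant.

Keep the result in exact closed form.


Step 1. Integrate ∫(-3*y*log(y)) dy by parts with u = log(y), dv = (-3*y) dy, so v = -3*y**2/2 [assuming y > 0]: now -3*y**2*log(y)/2 + ∫(3*y/2) dy.
Step 2. Evaluate the standard form: now -3*y**2*log(y)/2 + 3*y**2/4.
Answer: -3*y**2*log(y)/2 + 3*y**2/4.


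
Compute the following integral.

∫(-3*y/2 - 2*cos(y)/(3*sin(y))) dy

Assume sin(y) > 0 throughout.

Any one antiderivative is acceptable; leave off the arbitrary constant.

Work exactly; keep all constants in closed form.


Answer: -3*y**2/4 - 2*log(sin(y))/3.


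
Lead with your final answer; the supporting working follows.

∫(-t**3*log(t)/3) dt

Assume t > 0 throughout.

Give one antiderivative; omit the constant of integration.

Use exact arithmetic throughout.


The answer is -t**4*log(t)/12 + t**4/48.
Step 1. Integrate ∫(-t**3*log(t)/3) dt by parts with u = log(t), dv = (-t**3/3) dt, so v = -t**4/12 [assuming t > 0]: now -t**4*log(t)/12 + ∫(t**3/12) dt.
Step 2. Evaluate the standard form: now -t**4*log(t)/12 + t**4/48.
Answer: -t**4*log(t)/12 + t**4/48.


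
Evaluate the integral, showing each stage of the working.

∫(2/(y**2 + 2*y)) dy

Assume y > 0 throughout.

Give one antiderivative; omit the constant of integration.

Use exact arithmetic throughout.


Step 1. Decompose ∫(2/(y**2 + 2*y)) dy by partial fractions, 2/(y**2 + 2*y) = -1/(y + 2) + 1/y: now ∫(1/y) dy + ∫(-1/(y + 2)) dy.
Step 2. Evaluate the standard form [assuming y > 0]: now log(y) + ∫(-1/(y + 2)) dy.
Step 3. Evaluate the standard form [assuming y > -2]: now log(y) - log(y + 2).
Answer: log(y) - log(y + 2).


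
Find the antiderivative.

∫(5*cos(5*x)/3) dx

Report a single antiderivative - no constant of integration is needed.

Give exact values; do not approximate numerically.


Answer: sin(5*x)/3.


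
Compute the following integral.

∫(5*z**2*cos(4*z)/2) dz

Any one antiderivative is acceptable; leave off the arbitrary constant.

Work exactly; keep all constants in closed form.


Answer: 5*z**2*sin(4*z)/8 + 5*z*cos(4*z)/16 - 5*sin(4*z)/64.


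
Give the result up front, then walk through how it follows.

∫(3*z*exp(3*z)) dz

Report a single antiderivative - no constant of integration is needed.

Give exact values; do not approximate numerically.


The answer is z*exp(3*z) - exp(3*z)/3.
Step 1. Integrate ∫(3*z*exp(3*z)) dz by parts with u = z, dv = (3*exp(3*z)) dz, so v = exp(3*z): now z*exp(3*z) + ∫(-exp(3*z)) dz.
Step 2. Evaluate the standard form: now z*exp(3*z) - exp(3*z)/3.
Answer: z*exp(3*z) - exp(3*z)/3.


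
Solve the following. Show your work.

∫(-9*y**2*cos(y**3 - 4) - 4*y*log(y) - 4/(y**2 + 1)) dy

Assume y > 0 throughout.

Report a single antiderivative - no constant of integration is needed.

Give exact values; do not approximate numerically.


Step 1. Rewrite: now ∫(-4*y*log(y)) dy + ∫(-9*y**2*cos(y**3 - 4)) dy + ∫(-4/(y**2 + 1)) dy.
Step 2. Evaluate the standard form: now -4*atan(y) + ∫(-4*y*log(y)) dy + ∫(-9*y**2*cos(y**3 - 4)) dy.
Step 3. Substitute u = y**3 - 4, turning ∫(-9*y**2*cos(y**3 - 4)) dy into ∫(-3*cos(u)) du: now -4*atan(y) + ∫(-4*y*log(y)) dy + ∫(-3*cos(u)) du.
Step 4. Evaluate the standard form: now -3*sin(u) - 4*atan(y) + ∫(-4*y*log(y)) dy.
Step 5. Substitute back u = y**3 - 4: now -3*sin(y**3 - 4) - 4*atan(y) + ∫(-4*y*log(y)) dy.
Step 6. Integrate ∫(-4*y*log(y)) dy by parts with u = log(y), dv = (-4*y) dy, so v = -2*y**2 [assuming y > 0]: now -2*y**2*log(y) - 3*sin(y**3 - 4) - 4*atan(y) + ∫(2*y) dy.
Step 7. Evaluate the standard form: now -2*y**2*log(y) + y**2 - 3*sin(y**3 - 4) - 4*atan(y).
Answer: -2*y**2*log(y) + y**2 - 3*sin(y**3 - 4) - 4*atan(y).


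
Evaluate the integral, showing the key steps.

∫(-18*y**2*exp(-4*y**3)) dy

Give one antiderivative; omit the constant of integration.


Step 1. Substitute u = y**3, turning ∫(-18*y**2*exp(-4*y**3)) dy into ∫(-6*exp(-4*u)) du: now ∫(-6*exp(-4*u)) du.
Step 2. Evaluate the standard form: now 3*exp(-4*u)/2.
Step 3. Substitute back u = y**3: now 3*exp(-4*y**3)/2.
Answer: 3*exp(-4*y**3)/2.
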